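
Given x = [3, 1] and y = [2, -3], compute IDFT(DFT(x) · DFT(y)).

(x ⊛ y)[n] = Σ(m=0 to 1) x[m] · y[(n-m) mod 2]

Computing each output sample:
(x ⊛ y)[0] = 3
(x ⊛ y)[1] = -7

x ⊛ y = [3, -7]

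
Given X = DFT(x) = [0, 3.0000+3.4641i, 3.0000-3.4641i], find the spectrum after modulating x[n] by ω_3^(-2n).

Modulation property: DFT(ω_3^(-2n)·x[n]) = X[(k-2) mod 3], so circularly shift X by 2 positions.

X[k-2] = [3.0000+3.4641i, 3.0000-3.4641i, 0]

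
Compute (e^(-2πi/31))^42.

Since ω_31^31 = 1, powers reduce modulo 31.
42 mod 31 = 11
So ω_31^42 = ω_31^11 = e^(-2πi·11/31)

ω_31^42 = ω_31^11 = -0.6121-0.7908i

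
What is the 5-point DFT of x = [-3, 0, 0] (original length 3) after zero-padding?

Original 3-point DFT: [-3, -3, -3]
Zero-padded 5-point DFT provides frequency interpolation.

DFT_5([x, 0, ...]) = [-3, -3, -3, -3, -3]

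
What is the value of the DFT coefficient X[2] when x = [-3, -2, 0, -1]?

X[2] = Σ(n=0 to 3) x[n] · ω_4^(2n) where ω_4 = e^(-2πi/4)
= (-3)·ω_4^0 + (-2)·ω_4^2 + (0)·ω_4^4 + (-1)·ω_4^6

X[2] = 0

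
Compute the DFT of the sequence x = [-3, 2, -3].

X[k] = Σ(n=0 to 2) x[n] · ω_3^(nk)
where ω_3 = e^(-2πi/3)

Computing each X[k]:
X[0] = -4
X[1] = -2.5000-4.3301i
X[2] = -2.5000+4.3301i

X = [-4, -2.5000-4.3301i, -2.5000+4.3301i]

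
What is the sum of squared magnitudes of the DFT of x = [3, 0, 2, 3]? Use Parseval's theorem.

Parseval: Σ|x[n]|² = (1/N)Σ|X[k]|², so Σ|X[k]|² = N·Σ|x[n]|² = 4·22.0000

Σ|X[k]|² = N·Σ|x[n]|² = 4·22.0000 = 88.0000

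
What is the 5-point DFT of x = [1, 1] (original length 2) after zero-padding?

Original 2-point DFT: [2, 0]
Zero-padded 5-point DFT provides frequency interpolation.

DFT_5([x, 0, ...]) = [2, 1.3090-0.9511i, 0.1910-0.5878i, 0.1910+0.5878i, 1.3090+0.9511i]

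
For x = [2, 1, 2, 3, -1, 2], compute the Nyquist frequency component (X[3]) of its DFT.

X[3] = Σ(n=0 to 5) x[n] · ω_6^(3n) where ω_6 = e^(-2πi/6)
= (2)·ω_6^0 + (1)·ω_6^3 + (2)·ω_6^6 + (3)·ω_6^9 + (-1)·ω_6^12 + (2)·ω_6^15

X[3] = -3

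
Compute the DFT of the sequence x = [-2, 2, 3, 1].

X[k] = Σ(n=0 to 3) x[n] · ω_4^(nk)
where ω_4 = e^(-2πi/4)

Computing each X[k]:
X[0] = 4
X[1] = -5-1i
X[2] = -2
X[3] = -5+1i

X = [4, -5-1i, -2, -5+1i]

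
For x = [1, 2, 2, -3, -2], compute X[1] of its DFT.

X[1] = Σ(n=0 to 4) x[n] · ω_5^(1n) where ω_5 = e^(-2πi/5)
= (1)·ω_5^0 + (2)·ω_5^1 + (2)·ω_5^2 + (-3)·ω_5^3 + (-2)·ω_5^4

X[1] = 1.8090-6.7432i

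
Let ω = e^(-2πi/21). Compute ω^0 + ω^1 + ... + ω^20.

Sum of all nth roots of unity equals 0 for n > 1 (geometric series with r ≠ 1).

0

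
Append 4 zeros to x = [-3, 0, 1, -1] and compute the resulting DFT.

Original 4-point DFT: [-3, -4-1i, -1, -4+1i]
Zero-padded 8-point DFT provides frequency interpolation.

DFT_8([x, 0, ...]) = [-3, -2.2929-0.2929i, -4-1i, -3.7071+1.7071i, -1, -3.7071-1.7071i, -4+1i, -2.2929+0.2929i]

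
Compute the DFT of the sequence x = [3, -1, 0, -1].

X[k] = Σ(n=0 to 3) x[n] · ω_4^(nk)
where ω_4 = e^(-2πi/4)

Computing each X[k]:
X[0] = 1
X[1] = 3
X[2] = 5
X[3] = 3

X = [1, 3, 5, 3]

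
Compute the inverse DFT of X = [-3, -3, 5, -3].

x[n] = (1/4) Σ(k=0 to 3) X[k] · e^(2πikn/4)

Computing each x[n]:
x[0] = -1
x[1] = -2
x[2] = 2
x[3] = -2

x = [-1, -2, 2, -2]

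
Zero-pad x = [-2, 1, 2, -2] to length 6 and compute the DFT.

Original 4-point DFT: [-1, -4-3i, 1, -4+3i]
Zero-padded 6-point DFT provides frequency interpolation.

DFT_6([x, 0, ...]) = [-1, -0.5000-2.5981i, -5.5000+0.8660i, 1, -5.5000-0.8660i, -0.5000+2.5981i]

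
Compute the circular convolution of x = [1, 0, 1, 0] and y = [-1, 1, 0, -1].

(x ⊛ y)[n] = Σ(m=0 to 3) x[m] · y[(n-m) mod 4]

Computing each output sample:
(x ⊛ y)[0] = -1
(x ⊛ y)[1] = 0
(x ⊛ y)[2] = -1
(x ⊛ y)[3] = 0

x ⊛ y = [-1, 0, -1, 0]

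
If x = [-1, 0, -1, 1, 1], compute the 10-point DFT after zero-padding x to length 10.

Original 5-point DFT: [0, -0.6910+2.1266i, -1.8090-1.3143i, -1.8090+1.3143i, -0.6910-2.1266i]
Zero-padded 10-point DFT provides frequency interpolation.

DFT_10([x, 0, ...]) = [0, -2.4271-0.5878i, -0.6910+2.1266i, 0.9271-0.9511i, -1.8090-1.3143i, -2, -1.8090+1.3143i, 0.9271+0.9511i, -0.6910-2.1266i, -2.4271+0.5878i]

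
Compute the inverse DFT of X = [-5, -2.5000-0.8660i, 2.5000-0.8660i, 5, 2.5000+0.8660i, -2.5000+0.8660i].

x[n] = (1/6) Σ(k=0 to 5) X[k] · e^(2πikn/6)

Computing each x[n]:
x[0] = 0
x[1] = -2
x[2] = 0
x[3] = 0
x[4] = 0
x[5] = -3

x = [0, -2, 0, 0, 0, -3]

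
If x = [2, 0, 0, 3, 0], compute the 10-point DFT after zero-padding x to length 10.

Original 5-point DFT: [5, -0.4271+1.7634i, 2.9271-2.8532i, 2.9271+2.8532i, -0.4271-1.7634i]
Zero-padded 10-point DFT provides frequency interpolation.

DFT_10([x, 0, ...]) = [5, 1.0729-2.8532i, -0.4271+1.7634i, 4.4271+1.7634i, 2.9271-2.8532i, -1, 2.9271+2.8532i, 4.4271-1.7634i, -0.4271-1.7634i, 1.0729+2.8532i]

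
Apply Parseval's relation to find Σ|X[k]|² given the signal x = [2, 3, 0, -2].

Parseval: Σ|x[n]|² = (1/N)Σ|X[k]|², so Σ|X[k]|² = N·Σ|x[n]|² = 4·17.0000

Σ|X[k]|² = N·Σ|x[n]|² = 4·17.0000 = 68.0000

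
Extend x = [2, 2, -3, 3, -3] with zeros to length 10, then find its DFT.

Original 5-point DFT: [1, 1.6910-1.2286i, 2.8090-8.6453i, 2.8090+8.6453i, 1.6910+1.2286i]
Zero-padded 10-point DFT provides frequency interpolation.

DFT_10([x, 0, ...]) = [1, 4.1910+0.5878i, 1.6910-1.2286i, 5.3090+0.9511i, 2.8090-8.6453i, -9, 2.8090+8.6453i, 5.3090-0.9511i, 1.6910+1.2286i, 4.1910-0.5878i]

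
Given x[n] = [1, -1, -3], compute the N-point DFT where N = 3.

X[k] = Σ(n=0 to 2) x[n] · ω_3^(nk)
where ω_3 = e^(-2πi/3)

Computing each X[k]:
X[0] = -3
X[1] = 3.0000-1.7321i
X[2] = 3.0000+1.7321i

X = [-3, 3.0000-1.7321i, 3.0000+1.7321i]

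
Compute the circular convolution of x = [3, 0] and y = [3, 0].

(x ⊛ y)[n] = Σ(m=0 to 1) x[m] · y[(n-m) mod 2]

Computing each output sample:
(x ⊛ y)[0] = 9
(x ⊛ y)[1] = 0

x ⊛ y = [9, 0]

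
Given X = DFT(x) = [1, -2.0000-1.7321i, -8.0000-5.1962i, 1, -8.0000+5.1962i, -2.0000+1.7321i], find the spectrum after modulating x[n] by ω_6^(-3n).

Modulation property: DFT(ω_6^(-3n)·x[n]) = X[(k-3) mod 6], so circularly shift X by 3 positions.

X[k-3] = [1, -8.0000+5.1962i, -2.0000+1.7321i, 1, -2.0000-1.7321i, -8.0000-5.1962i]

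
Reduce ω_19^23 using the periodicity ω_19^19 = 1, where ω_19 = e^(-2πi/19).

Since ω_19^19 = 1, powers reduce modulo 19.
23 mod 19 = 4
So ω_19^23 = ω_19^4 = e^(-2πi·4/19)

ω_19^23 = ω_19^4 = 0.2455-0.9694i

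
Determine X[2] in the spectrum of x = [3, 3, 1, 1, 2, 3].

X[2] = Σ(n=0 to 5) x[n] · ω_6^(2n) where ω_6 = e^(-2πi/6)
= (3)·ω_6^0 + (3)·ω_6^2 + (1)·ω_6^4 + (1)·ω_6^6 + (2)·ω_6^8 + (3)·ω_6^10

X[2] = -0.5000-0.8660i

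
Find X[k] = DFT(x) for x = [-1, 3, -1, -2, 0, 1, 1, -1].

X[k] = Σ(n=0 to 7) x[n] · ω_8^(nk)
where ω_8 = e^(-2πi/8)

Computing each X[k]:
X[0] = 0
X[1] = 1.1213+1.2929i
X[2] = -1-7i
X[3] = -3.1213-2.7071i
X[4] = -2
X[5] = -3.1213+2.7071i
X[6] = -1+7i
X[7] = 1.1213-1.2929i

X = [0, 1.1213+1.2929i, -1-7i, -3.1213-2.7071i, -2, -3.1213+2.7071i, -1+7i, 1.1213-1.2929i]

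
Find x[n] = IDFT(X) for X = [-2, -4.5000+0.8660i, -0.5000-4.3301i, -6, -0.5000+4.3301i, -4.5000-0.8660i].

x[n] = (1/6) Σ(k=0 to 5) X[k] · e^(2πikn/6)

Computing each x[n]:
x[0] = -3
x[1] = 1
x[2] = -2
x[3] = 2
x[4] = 1
x[5] = -1

x = [-3, 1, -2, 2, 1, -1]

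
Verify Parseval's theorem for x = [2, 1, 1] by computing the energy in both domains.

Time domain:
Σ|x[n]|² = |2|² + |1|² + |1|² = 6.0000

Frequency domain:
(1/3)Σ|X[k]|² = (1/3)(|4|² + |1|² + |1|²) = (1/3)·18.0000 = 6.0000

Both sides agree, confirming Parseval's theorem.

Σ|x[n]|² = (1/N)Σ|X[k]|² = 6.0000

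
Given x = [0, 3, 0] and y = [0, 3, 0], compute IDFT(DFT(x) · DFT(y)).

(x ⊛ y)[n] = Σ(m=0 to 2) x[m] · y[(n-m) mod 3]

Computing each output sample:
(x ⊛ y)[0] = 0
(x ⊛ y)[1] = 0
(x ⊛ y)[2] = 9

x ⊛ y = [0, 0, 9]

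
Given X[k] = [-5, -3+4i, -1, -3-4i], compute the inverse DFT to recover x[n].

x[n] = (1/4) Σ(k=0 to 3) X[k] · e^(2πikn/4)

Computing each x[n]:
x[0] = -3
x[1] = -3
x[2] = 0
x[3] = 1

x = [-3, -3, 0, 1]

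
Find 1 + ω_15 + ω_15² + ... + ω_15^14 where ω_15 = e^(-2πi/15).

Sum of all nth roots of unity equals 0 for n > 1 (geometric series with r ≠ 1).

0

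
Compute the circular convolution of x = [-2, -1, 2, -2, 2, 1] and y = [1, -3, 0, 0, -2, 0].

(x ⊛ y)[n] = Σ(m=0 to 5) x[m] · y[(n-m) mod 6]

Computing each output sample:
(x ⊛ y)[0] = -9
(x ⊛ y)[1] = 9
(x ⊛ y)[2] = 1
(x ⊛ y)[3] = -10
(x ⊛ y)[4] = 12
(x ⊛ y)[5] = -3

x ⊛ y = [-9, 9, 1, -10, 12, -3]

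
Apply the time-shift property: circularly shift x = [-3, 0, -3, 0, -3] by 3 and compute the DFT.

Time shift by 3: X_shifted[k] = ω_5^(3k) · X[k]
Shifted x = [-3, 0, -3, -3, 0]

DFT(x[n-3]) = [-9, 1.8541, -4.8541, -4.8541, 1.8541]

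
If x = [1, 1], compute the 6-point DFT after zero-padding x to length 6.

Original 2-point DFT: [2, 0]
Zero-padded 6-point DFT provides frequency interpolation.

DFT_6([x, 0, ...]) = [2, 1.5000-0.8660i, 0.5000-0.8660i, 0, 0.5000+0.8660i, 1.5000+0.8660i]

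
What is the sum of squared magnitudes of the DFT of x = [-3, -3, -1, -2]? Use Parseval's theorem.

Parseval: Σ|x[n]|² = (1/N)Σ|X[k]|², so Σ|X[k]|² = N·Σ|x[n]|² = 4·23.0000

Σ|X[k]|² = N·Σ|x[n]|² = 4·23.0000 = 92.0000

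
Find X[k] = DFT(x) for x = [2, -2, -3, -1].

X[k] = Σ(n=0 to 3) x[n] · ω_4^(nk)
where ω_4 = e^(-2πi/4)

Computing each X[k]:
X[0] = -4
X[1] = 5+1i
X[2] = 2
X[3] = 5-1i

X = [-4, 5+1i, 2, 5-1i]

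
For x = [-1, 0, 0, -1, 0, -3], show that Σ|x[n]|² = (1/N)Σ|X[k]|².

Time domain:
Σ|x[n]|² = |-1|² + |0|² + |0|² + |-1|² + |0|² + |-3|² = 11.0000

Frequency domain:
(1/6)Σ|X[k]|² = (1/6)(|-5|² + |-1.5000-2.5981i|² + |-0.5000-2.5981i|² + |3|² + |-0.5000+2.5981i|² + |-1.5000+2.5981i|²) = (1/6)·66.0000 = 11.0000

Both sides agree, confirming Parseval's theorem.

Σ|x[n]|² = (1/N)Σ|X[k]|² = 11.0000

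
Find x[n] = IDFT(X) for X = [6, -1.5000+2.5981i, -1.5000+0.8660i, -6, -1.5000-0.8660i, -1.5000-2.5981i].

x[n] = (1/6) Σ(k=0 to 5) X[k] · e^(2πikn/6)

Computing each x[n]:
x[0] = -1
x[1] = 1
x[2] = 0
x[3] = 2
x[4] = 1
x[5] = 3

x = [-1, 1, 0, 2, 1, 3]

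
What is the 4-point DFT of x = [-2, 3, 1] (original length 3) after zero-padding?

Original 3-point DFT: [2, -4.0000-1.7321i, -4.0000+1.7321i]
Zero-padded 4-point DFT provides frequency interpolation.

DFT_4([x, 0, ...]) = [2, -3-3i, -4, -3+3i]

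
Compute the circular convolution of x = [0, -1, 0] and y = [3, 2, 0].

(x ⊛ y)[n] = Σ(m=0 to 2) x[m] · y[(n-m) mod 3]

Computing each output sample:
(x ⊛ y)[0] = 0
(x ⊛ y)[1] = -3
(x ⊛ y)[2] = -2

x ⊛ y = [0, -3, -2]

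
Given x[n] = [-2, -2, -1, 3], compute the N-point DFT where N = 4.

X[k] = Σ(n=0 to 3) x[n] · ω_4^(nk)
where ω_4 = e^(-2πi/4)

Computing each X[k]:
X[0] = -2
X[1] = -1+5i
X[2] = -4
X[3] = -1-5i

X = [-2, -1+5i, -4, -1-5i]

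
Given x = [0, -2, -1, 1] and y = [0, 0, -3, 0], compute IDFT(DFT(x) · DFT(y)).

(x ⊛ y)[n] = Σ(m=0 to 3) x[m] · y[(n-m) mod 4]

Computing each output sample:
(x ⊛ y)[0] = 3
(x ⊛ y)[1] = -3
(x ⊛ y)[2] = 0
(x ⊛ y)[3] = 6

x ⊛ y = [3, -3, 0, 6]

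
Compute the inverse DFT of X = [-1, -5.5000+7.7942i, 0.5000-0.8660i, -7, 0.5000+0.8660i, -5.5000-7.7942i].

x[n] = (1/6) Σ(k=0 to 5) X[k] · e^(2πikn/6)

Computing each x[n]:
x[0] = -3
x[1] = -2
x[2] = -3
x[3] = 3
x[4] = 2
x[5] = 2

x = [-3, -2, -3, 3, 2, 2]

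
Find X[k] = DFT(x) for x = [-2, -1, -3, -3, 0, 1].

X[k] = Σ(n=0 to 5) x[n] · ω_6^(nk)
where ω_6 = e^(-2πi/6)

Computing each X[k]:
X[0] = -8
X[1] = 2.5000+4.3301i
X[2] = -3.5000-0.8660i
X[3] = -2
X[4] = -3.5000+0.8660i
X[5] = 2.5000-4.3301i

X = [-8, 2.5000+4.3301i, -3.5000-0.8660i, -2, -3.5000+0.8660i, 2.5000-4.3301i]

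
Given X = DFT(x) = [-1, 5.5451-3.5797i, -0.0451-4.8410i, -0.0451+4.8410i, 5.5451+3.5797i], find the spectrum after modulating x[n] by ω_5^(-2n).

Modulation property: DFT(ω_5^(-2n)·x[n]) = X[(k-2) mod 5], so circularly shift X by 2 positions.

X[k-2] = [-0.0451+4.8410i, 5.5451+3.5797i, -1, 5.5451-3.5797i, -0.0451-4.8410i]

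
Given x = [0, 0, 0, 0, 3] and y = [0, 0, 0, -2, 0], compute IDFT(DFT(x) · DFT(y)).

(x ⊛ y)[n] = Σ(m=0 to 4) x[m] · y[(n-m) mod 5]

Computing each output sample:
(x ⊛ y)[0] = 0
(x ⊛ y)[1] = 0
(x ⊛ y)[2] = -6
(x ⊛ y)[3] = 0
(x ⊛ y)[4] = 0

x ⊛ y = [0, 0, -6, 0, 0]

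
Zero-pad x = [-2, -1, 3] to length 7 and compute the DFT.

Original 3-point DFT: [0, -3.0000+3.4641i, -3.0000-3.4641i]
Zero-padded 7-point DFT provides frequency interpolation.

DFT_7([x, 0, ...]) = [0, -3.2911-2.1430i, -4.4804+2.2766i, 0.7714+2.7794i, 0.7714-2.7794i, -4.4804-2.2766i, -3.2911+2.1430i]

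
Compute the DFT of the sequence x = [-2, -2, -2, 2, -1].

X[k] = Σ(n=0 to 4) x[n] · ω_5^(nk)
where ω_5 = e^(-2πi/5)

Computing each X[k]:
X[0] = -5
X[1] = -2.9271+3.3022i
X[2] = 0.4271-3.2164i
X[3] = 0.4271+3.2164i
X[4] = -2.9271-3.3022i

X = [-5, -2.9271+3.3022i, 0.4271-3.2164i, 0.4271+3.2164i, -2.9271-3.3022i]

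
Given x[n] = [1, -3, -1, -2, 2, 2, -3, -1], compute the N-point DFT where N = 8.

X[k] = Σ(n=0 to 7) x[n] · ω_8^(nk)
where ω_8 = e^(-2πi/8)

Computing each X[k]:
X[0] = -5
X[1] = -3.8284+2.2426i
X[2] = 7-2i
X[3] = 1.8284+6.2426i
X[4] = 3
X[5] = 1.8284-6.2426i
X[6] = 7+2i
X[7] = -3.8284-2.2426i

X = [-5, -3.8284+2.2426i, 7-2i, 1.8284+6.2426i, 3, 1.8284-6.2426i, 7+2i, -3.8284-2.2426i]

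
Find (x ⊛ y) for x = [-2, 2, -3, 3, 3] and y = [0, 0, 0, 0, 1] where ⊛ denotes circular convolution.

(x ⊛ y)[n] = Σ(m=0 to 4) x[m] · y[(n-m) mod 5]

Computing each output sample:
(x ⊛ y)[0] = 2
(x ⊛ y)[1] = -3
(x ⊛ y)[2] = 3
(x ⊛ y)[3] = 3
(x ⊛ y)[4] = -2

x ⊛ y = [2, -3, 3, 3, -2]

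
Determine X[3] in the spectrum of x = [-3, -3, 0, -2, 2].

X[3] = Σ(n=0 to 4) x[n] · ω_5^(3n) where ω_5 = e^(-2πi/5)
= (-3)·ω_5^0 + (-3)·ω_5^3 + (0)·ω_5^6 + (-2)·ω_5^9 + (2)·ω_5^12

X[3] = -2.8090-4.8410i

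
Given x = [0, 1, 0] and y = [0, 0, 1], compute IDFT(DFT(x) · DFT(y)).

(x ⊛ y)[n] = Σ(m=0 to 2) x[m] · y[(n-m) mod 3]

Computing each output sample:
(x ⊛ y)[0] = 1
(x ⊛ y)[1] = 0
(x ⊛ y)[2] = 0

x ⊛ y = [1, 0, 0]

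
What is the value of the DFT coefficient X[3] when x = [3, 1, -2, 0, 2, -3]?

X[3] = Σ(n=0 to 5) x[n] · ω_6^(3n) where ω_6 = e^(-2πi/6)
= (3)·ω_6^0 + (1)·ω_6^3 + (-2)·ω_6^6 + (0)·ω_6^9 + (2)·ω_6^12 + (-3)·ω_6^15

X[3] = 5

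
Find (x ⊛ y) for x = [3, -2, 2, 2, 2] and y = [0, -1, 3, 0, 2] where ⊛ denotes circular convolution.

(x ⊛ y)[n] = Σ(m=0 to 4) x[m] · y[(n-m) mod 5]

Computing each output sample:
(x ⊛ y)[0] = 0
(x ⊛ y)[1] = 7
(x ⊛ y)[2] = 15
(x ⊛ y)[3] = -4
(x ⊛ y)[4] = 10

x ⊛ y = [0, 7, 15, -4, 10]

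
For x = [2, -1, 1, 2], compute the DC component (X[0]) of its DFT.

X[0] = Σ(n=0 to 3) x[n] · ω_4^0 = Σ x[n]
= (2) + (-1) + (1) + (2)

X[0] = 4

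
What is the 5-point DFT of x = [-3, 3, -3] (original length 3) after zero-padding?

Original 3-point DFT: [-3, -3.0000-5.1962i, -3.0000+5.1962i]
Zero-padded 5-point DFT provides frequency interpolation.

DFT_5([x, 0, ...]) = [-3, 0.3541-1.0898i, -6.3541-4.6165i, -6.3541+4.6165i, 0.3541+1.0898i]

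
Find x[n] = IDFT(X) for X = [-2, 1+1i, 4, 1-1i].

x[n] = (1/4) Σ(k=0 to 3) X[k] · e^(2πikn/4)

Computing each x[n]:
x[0] = 1
x[1] = -2
x[2] = 0
x[3] = -1

x = [1, -2, 0, -1]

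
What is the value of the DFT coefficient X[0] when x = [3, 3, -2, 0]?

X[0] = Σ(n=0 to 3) x[n] · ω_4^0 = Σ x[n]
= (3) + (3) + (-2) + (0)

X[0] = 4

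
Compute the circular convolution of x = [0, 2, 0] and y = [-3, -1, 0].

(x ⊛ y)[n] = Σ(m=0 to 2) x[m] · y[(n-m) mod 3]

Computing each output sample:
(x ⊛ y)[0] = 0
(x ⊛ y)[1] = -6
(x ⊛ y)[2] = -2

x ⊛ y = [0, -6, -2]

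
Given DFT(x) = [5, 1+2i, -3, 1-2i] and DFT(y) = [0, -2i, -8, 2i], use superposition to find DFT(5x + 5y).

By linearity: DFT(5x + 5y) = 5·DFT(x) + 5·DFT(y)
= 5·[5, 1+2i, -3, 1-2i] + 5·[0, -2i, -8, 2i]

Computing element-wise:
Z[0] = 5·(5) + 5·(0) = 25
Z[1] = 5·(1+2i) + 5·(-2i) = 5
Z[2] = 5·(-3) + 5·(-8) = -55
Z[3] = 5·(1-2i) + 5·(2i) = 5

DFT(5x + 5y) = 5·X + 5·Y = [25, 5, -55, 5]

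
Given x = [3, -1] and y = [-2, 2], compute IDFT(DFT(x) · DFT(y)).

(x ⊛ y)[n] = Σ(m=0 to 1) x[m] · y[(n-m) mod 2]

Computing each output sample:
(x ⊛ y)[0] = -8
(x ⊛ y)[1] = 8

x ⊛ y = [-8, 8]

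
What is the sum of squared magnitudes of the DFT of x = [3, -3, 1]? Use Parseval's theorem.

Parseval: Σ|x[n]|² = (1/N)Σ|X[k]|², so Σ|X[k]|² = N·Σ|x[n]|² = 3·19.0000

Σ|X[k]|² = N·Σ|x[n]|² = 3·19.0000 = 57.0000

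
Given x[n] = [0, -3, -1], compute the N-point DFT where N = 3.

X[k] = Σ(n=0 to 2) x[n] · ω_3^(nk)
where ω_3 = e^(-2πi/3)

Computing each X[k]:
X[0] = -4
X[1] = 2.0000+1.7321i
X[2] = 2.0000-1.7321i

X = [-4, 2.0000+1.7321i, 2.0000-1.7321i]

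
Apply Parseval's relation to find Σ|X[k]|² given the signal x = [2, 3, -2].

Parseval: Σ|x[n]|² = (1/N)Σ|X[k]|², so Σ|X[k]|² = N·Σ|x[n]|² = 3·17.0000

Σ|X[k]|² = N·Σ|x[n]|² = 3·17.0000 = 51.0000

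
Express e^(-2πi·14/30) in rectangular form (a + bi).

ω_30^14 = e^(-2πi·14/30)
= cos(-2π·14/30) + i·sin(-2π·14/30)
= cos(-28π/30) + i·sin(-28π/30)

ω_30^14 = cos(-28π/30) + i·sin(-28π/30) = -0.9781-0.2079i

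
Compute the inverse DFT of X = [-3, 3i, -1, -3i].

x[n] = (1/4) Σ(k=0 to 3) X[k] · e^(2πikn/4)

Computing each x[n]:
x[0] = -1
x[1] = -2
x[2] = -1
x[3] = 1

x = [-1, -2, -1, 1]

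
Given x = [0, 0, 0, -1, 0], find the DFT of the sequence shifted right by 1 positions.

Time shift by 1: X_shifted[k] = ω_5^(1k) · X[k]
Shifted x = [0, 0, 0, 0, -1]

DFT(x[n-1]) = [-1, -0.3090-0.9511i, 0.8090-0.5878i, 0.8090+0.5878i, -0.3090+0.9511i]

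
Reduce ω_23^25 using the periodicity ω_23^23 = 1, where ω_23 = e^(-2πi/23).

Since ω_23^23 = 1, powers reduce modulo 23.
25 mod 23 = 2
So ω_23^25 = ω_23^2 = e^(-2πi·2/23)

ω_23^25 = ω_23^2 = 0.8544-0.5196i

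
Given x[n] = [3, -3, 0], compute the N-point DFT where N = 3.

X[k] = Σ(n=0 to 2) x[n] · ω_3^(nk)
where ω_3 = e^(-2πi/3)

Computing each X[k]:
X[0] = 0
X[1] = 4.5000+2.5981i
X[2] = 4.5000-2.5981i

X = [0, 4.5000+2.5981i, 4.5000-2.5981i]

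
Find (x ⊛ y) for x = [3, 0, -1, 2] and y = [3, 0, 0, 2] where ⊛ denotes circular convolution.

(x ⊛ y)[n] = Σ(m=0 to 3) x[m] · y[(n-m) mod 4]

Computing each output sample:
(x ⊛ y)[0] = 9
(x ⊛ y)[1] = -2
(x ⊛ y)[2] = 1
(x ⊛ y)[3] = 12

x ⊛ y = [9, -2, 1, 12]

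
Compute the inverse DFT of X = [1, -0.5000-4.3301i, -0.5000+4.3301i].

x[n] = (1/3) Σ(k=0 to 2) X[k] · e^(2πikn/3)

Computing each x[n]:
x[0] = 0
x[1] = 3
x[2] = -2

x = [0, 3, -2]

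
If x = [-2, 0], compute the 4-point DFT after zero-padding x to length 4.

Original 2-point DFT: [-2, -2]
Zero-padded 4-point DFT provides frequency interpolation.

DFT_4([x, 0, ...]) = [-2, -2, -2, -2]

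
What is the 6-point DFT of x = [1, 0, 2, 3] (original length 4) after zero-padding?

Original 4-point DFT: [6, -1+3i, 0, -1-3i]
Zero-padded 6-point DFT provides frequency interpolation.

DFT_6([x, 0, ...]) = [6, -3.0000-1.7321i, 3.0000+1.7321i, 0, 3.0000-1.7321i, -3.0000+1.7321i]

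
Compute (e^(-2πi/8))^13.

Since ω_8^8 = 1, powers reduce modulo 8.
13 mod 8 = 5
So ω_8^13 = ω_8^5 = e^(-2πi·5/8)

ω_8^13 = ω_8^5 = -0.7071+0.7071i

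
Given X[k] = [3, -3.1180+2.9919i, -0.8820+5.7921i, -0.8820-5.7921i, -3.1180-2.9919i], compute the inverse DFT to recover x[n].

x[n] = (1/5) Σ(k=0 to 4) X[k] · e^(2πikn/5)

Computing each x[n]:
x[0] = -1
x[1] = -2
x[2] = 3
x[3] = 0
x[4] = 3

x = [-1, -2, 3, 0, 3]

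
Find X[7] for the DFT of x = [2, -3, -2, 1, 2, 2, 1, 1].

X[7] = Σ(n=0 to 7) x[n] · ω_8^(7n) where ω_8 = e^(-2πi/8)
= (2)·ω_8^0 + (-3)·ω_8^7 + (-2)·ω_8^14 + (1)·ω_8^21 + (2)·ω_8^28 + (2)·ω_8^35 + (1)·ω_8^42 + (1)·ω_8^49

X[7] = -3.5355-6.5355i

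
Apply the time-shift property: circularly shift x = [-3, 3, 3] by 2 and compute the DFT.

Time shift by 2: X_shifted[k] = ω_3^(2k) · X[k]
Shifted x = [3, 3, -3]

DFT(x[n-2]) = [3, 3.0000-5.1962i, 3.0000+5.1962i]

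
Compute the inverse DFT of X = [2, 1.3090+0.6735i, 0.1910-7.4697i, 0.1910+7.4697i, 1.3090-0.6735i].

x[n] = (1/5) Σ(k=0 to 4) X[k] · e^(2πikn/5)

Computing each x[n]:
x[0] = 1
x[1] = 2
x[2] = -3
x[3] = 3
x[4] = -1

x = [1, 2, -3, 3, -1]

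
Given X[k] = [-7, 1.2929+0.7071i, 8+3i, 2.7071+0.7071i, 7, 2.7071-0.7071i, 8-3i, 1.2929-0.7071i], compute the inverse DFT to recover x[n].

x[n] = (1/8) Σ(k=0 to 7) X[k] · e^(2πikn/8)

Computing each x[n]:
x[0] = 3
x[1] = -3
x[2] = -2
x[3] = -1
x[4] = 1
x[5] = -2
x[6] = -2
x[7] = -1

x = [3, -3, -2, -1, 1, -2, -2, -1]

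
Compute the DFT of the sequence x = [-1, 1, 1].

X[k] = Σ(n=0 to 2) x[n] · ω_3^(nk)
where ω_3 = e^(-2πi/3)

Computing each X[k]:
X[0] = 1
X[1] = -2
X[2] = -2

X = [1, -2, -2]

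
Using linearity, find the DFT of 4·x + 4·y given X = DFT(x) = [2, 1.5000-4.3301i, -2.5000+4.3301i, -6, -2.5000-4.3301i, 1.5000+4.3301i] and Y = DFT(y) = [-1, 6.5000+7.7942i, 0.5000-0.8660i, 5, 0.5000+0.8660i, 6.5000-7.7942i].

By linearity: DFT(4x + 4y) = 4·DFT(x) + 4·DFT(y)
= 4·[2, 1.5000-4.3301i, -2.5000+4.3301i, -6, -2.5000-4.3301i, 1.5000+4.3301i] + 4·[-1, 6.5000+7.7942i, 0.5000-0.8660i, 5, 0.5000+0.8660i, 6.5000-7.7942i]

Computing element-wise:
Z[0] = 4·(2) + 4·(-1) = 4
Z[1] = 4·(1.5000-4.3301i) + 4·(6.5000+7.7942i) = 32.0000+13.8564i
Z[2] = 4·(-2.5000+4.3301i) + 4·(0.5000-0.8660i) = -8.0000+13.8564i
Z[3] = 4·(-6) + 4·(5) = -4
Z[4] = 4·(-2.5000-4.3301i) + 4·(0.5000+0.8660i) = -8.0000-13.8564i
Z[5] = 4·(1.5000+4.3301i) + 4·(6.5000-7.7942i) = 32.0000-13.8564i

DFT(4x + 4y) = 4·X + 4·Y = [4, 32.0000+13.8564i, -8.0000+13.8564i, -4, -8.0000-13.8564i, 32.0000-13.8564i]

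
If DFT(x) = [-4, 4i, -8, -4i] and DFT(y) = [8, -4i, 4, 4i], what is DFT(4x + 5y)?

By linearity: DFT(4x + 5y) = 4·DFT(x) + 5·DFT(y)
= 4·[-4, 4i, -8, -4i] + 5·[8, -4i, 4, 4i]

Computing element-wise:
Z[0] = 4·(-4) + 5·(8) = 24
Z[1] = 4·(4i) + 5·(-4i) = -4i
Z[2] = 4·(-8) + 5·(4) = -12
Z[3] = 4·(-4i) + 5·(4i) = 4i

DFT(4x + 5y) = 4·X + 5·Y = [24, -4i, -12, 4i]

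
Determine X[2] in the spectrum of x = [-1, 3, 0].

X[2] = Σ(n=0 to 2) x[n] · ω_3^(2n) where ω_3 = e^(-2πi/3)
= (-1)·ω_3^0 + (3)·ω_3^2 + (0)·ω_3^4

X[2] = -2.5000+2.5981i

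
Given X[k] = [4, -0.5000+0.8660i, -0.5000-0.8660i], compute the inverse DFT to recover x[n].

x[n] = (1/3) Σ(k=0 to 2) X[k] · e^(2πikn/3)

Computing each x[n]:
x[0] = 1
x[1] = 1
x[2] = 2

x = [1, 1, 2]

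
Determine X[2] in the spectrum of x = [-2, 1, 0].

X[2] = Σ(n=0 to 2) x[n] · ω_3^(2n) where ω_3 = e^(-2πi/3)
= (-2)·ω_3^0 + (1)·ω_3^2 + (0)·ω_3^4

X[2] = -2.5000+0.8660i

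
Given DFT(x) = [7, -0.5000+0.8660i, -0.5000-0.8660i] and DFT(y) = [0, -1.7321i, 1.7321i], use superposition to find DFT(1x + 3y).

By linearity: DFT(1x + 3y) = 1·DFT(x) + 3·DFT(y)
= 1·[7, -0.5000+0.8660i, -0.5000-0.8660i] + 3·[0, -1.7321i, 1.7321i]

Computing element-wise:
Z[0] = 1·(7) + 3·(0) = 7
Z[1] = 1·(-0.5000+0.8660i) + 3·(-1.7321i) = -0.5000-4.3303i
Z[2] = 1·(-0.5000-0.8660i) + 3·(1.7321i) = -0.5000+4.3303i

DFT(1x + 3y) = 1·X + 3·Y = [7, -0.5000-4.3303i, -0.5000+4.3303i]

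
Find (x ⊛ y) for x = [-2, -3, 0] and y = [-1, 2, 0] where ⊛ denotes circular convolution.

(x ⊛ y)[n] = Σ(m=0 to 2) x[m] · y[(n-m) mod 3]

Computing each output sample:
(x ⊛ y)[0] = 2
(x ⊛ y)[1] = -1
(x ⊛ y)[2] = -6

x ⊛ y = [2, -1, -6]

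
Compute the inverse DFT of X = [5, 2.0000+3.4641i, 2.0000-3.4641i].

x[n] = (1/3) Σ(k=0 to 2) X[k] · e^(2πikn/3)

Computing each x[n]:
x[0] = 3
x[1] = -1
x[2] = 3

x = [3, -1, 3]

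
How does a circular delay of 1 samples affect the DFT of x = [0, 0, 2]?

Time shift by 1: X_shifted[k] = ω_3^(1k) · X[k]
Shifted x = [2, 0, 0]

DFT(x[n-1]) = [2, 2, 2]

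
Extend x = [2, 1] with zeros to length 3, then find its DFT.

Original 2-point DFT: [3, 1]
Zero-padded 3-point DFT provides frequency interpolation.

DFT_3([x, 0, ...]) = [3, 1.5000-0.8660i, 1.5000+0.8660i]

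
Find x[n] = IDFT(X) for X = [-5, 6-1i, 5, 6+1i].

x[n] = (1/4) Σ(k=0 to 3) X[k] · e^(2πikn/4)

Computing each x[n]:
x[0] = 3
x[1] = -2
x[2] = -3
x[3] = -3

x = [3, -2, -3, -3]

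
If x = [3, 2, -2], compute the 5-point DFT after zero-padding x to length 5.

Original 3-point DFT: [3, 3.0000-3.4641i, 3.0000+3.4641i]
Zero-padded 5-point DFT provides frequency interpolation.

DFT_5([x, 0, ...]) = [3, 5.2361-0.7265i, 0.7639-3.0777i, 0.7639+3.0777i, 5.2361+0.7265i]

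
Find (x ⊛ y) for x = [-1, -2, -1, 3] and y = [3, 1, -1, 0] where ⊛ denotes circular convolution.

(x ⊛ y)[n] = Σ(m=0 to 3) x[m] · y[(n-m) mod 4]

Computing each output sample:
(x ⊛ y)[0] = 1
(x ⊛ y)[1] = -10
(x ⊛ y)[2] = -4
(x ⊛ y)[3] = 10

x ⊛ y = [1, -10, -4, 10]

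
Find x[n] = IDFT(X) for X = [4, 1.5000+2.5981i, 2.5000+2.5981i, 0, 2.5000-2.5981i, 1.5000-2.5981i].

x[n] = (1/6) Σ(k=0 to 5) X[k] · e^(2πikn/6)

Computing each x[n]:
x[0] = 2
x[1] = -1
x[2] = 0
x[3] = 1
x[4] = 0
x[5] = 2

x = [2, -1, 0, 1, 0, 2]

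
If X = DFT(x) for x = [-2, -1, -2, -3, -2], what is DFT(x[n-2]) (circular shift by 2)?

Time shift by 2: X_shifted[k] = ω_5^(2k) · X[k]
Shifted x = [-3, -2, -2, -1, -2]

DFT(x[n-2]) = [-10, -1.8090+0.5878i, -0.6910-0.9511i, -0.6910+0.9511i, -1.8090-0.5878i]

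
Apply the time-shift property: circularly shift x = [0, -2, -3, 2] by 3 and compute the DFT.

Time shift by 3: X_shifted[k] = ω_4^(3k) · X[k]
Shifted x = [-2, -3, 2, 0]

DFT(x[n-3]) = [-3, -4+3i, 3, -4-3i]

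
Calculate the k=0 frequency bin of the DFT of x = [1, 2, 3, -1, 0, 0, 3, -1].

X[0] = Σ(n=0 to 7) x[n] · ω_8^0 = Σ x[n]
= (1) + (2) + (3) + (-1) + (0) + (0) + (3) + (-1)

X[0] = 7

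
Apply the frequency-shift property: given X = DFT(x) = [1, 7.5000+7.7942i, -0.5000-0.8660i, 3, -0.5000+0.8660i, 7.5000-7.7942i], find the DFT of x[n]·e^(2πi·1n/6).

Modulation property: DFT(ω_6^(-1n)·x[n]) = X[(k-1) mod 6], so circularly shift X by 1 positions.

X[k-1] = [7.5000-7.7942i, 1, 7.5000+7.7942i, -0.5000-0.8660i, 3, -0.5000+0.8660i]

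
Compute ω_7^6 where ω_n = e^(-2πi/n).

ω_7^6 = e^(-2πi·6/7)
= cos(-2π·6/7) + i·sin(-2π·6/7)
= cos(-12π/7) + i·sin(-12π/7)

ω_7^6 = cos(-12π/7) + i·sin(-12π/7) = 0.6235+0.7818i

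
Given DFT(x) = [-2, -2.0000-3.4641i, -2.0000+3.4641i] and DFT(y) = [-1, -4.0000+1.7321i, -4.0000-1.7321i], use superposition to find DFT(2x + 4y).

By linearity: DFT(2x + 4y) = 2·DFT(x) + 4·DFT(y)
= 2·[-2, -2.0000-3.4641i, -2.0000+3.4641i] + 4·[-1, -4.0000+1.7321i, -4.0000-1.7321i]

Computing element-wise:
Z[0] = 2·(-2) + 4·(-1) = -8
Z[1] = 2·(-2.0000-3.4641i) + 4·(-4.0000+1.7321i) = -20.0000+0.0002i
Z[2] = 2·(-2.0000+3.4641i) + 4·(-4.0000-1.7321i) = -20.0000-0.0002i

DFT(2x + 4y) = 2·X + 4·Y = [-8, -20.0000+0.0002i, -20.0000-0.0002i]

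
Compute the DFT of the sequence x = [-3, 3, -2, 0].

X[k] = Σ(n=0 to 3) x[n] · ω_4^(nk)
where ω_4 = e^(-2πi/4)

Computing each X[k]:
X[0] = -2
X[1] = -1-3i
X[2] = -8
X[3] = -1+3i

X = [-2, -1-3i, -8, -1+3i]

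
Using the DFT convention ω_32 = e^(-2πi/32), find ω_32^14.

ω_32^14 = e^(-2πi·14/32)
= cos(-2π·14/32) + i·sin(-2π·14/32)
= cos(-28π/32) + i·sin(-28π/32)

ω_32^14 = cos(-28π/32) + i·sin(-28π/32) = -0.9239-0.3827i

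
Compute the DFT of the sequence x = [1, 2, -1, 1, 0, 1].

X[k] = Σ(n=0 to 5) x[n] · ω_6^(nk)
where ω_6 = e^(-2πi/6)

Computing each X[k]:
X[0] = 4
X[1] = 2
X[2] = 1.0000-1.7321i
X[3] = -4
X[4] = 1.0000+1.7321i
X[5] = 2

X = [4, 2, 1.0000-1.7321i, -4, 1.0000+1.7321i, 2]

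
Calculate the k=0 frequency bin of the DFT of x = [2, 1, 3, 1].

X[0] = Σ(n=0 to 3) x[n] · ω_4^0 = Σ x[n]
= (2) + (1) + (3) + (1)

X[0] = 7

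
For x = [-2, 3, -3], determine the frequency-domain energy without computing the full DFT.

Parseval: Σ|x[n]|² = (1/N)Σ|X[k]|², so Σ|X[k]|² = N·Σ|x[n]|² = 3·22.0000

Σ|X[k]|² = N·Σ|x[n]|² = 3·22.0000 = 66.0000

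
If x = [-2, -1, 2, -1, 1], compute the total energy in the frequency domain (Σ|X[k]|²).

Parseval: Σ|x[n]|² = (1/N)Σ|X[k]|², so Σ|X[k]|² = N·Σ|x[n]|² = 5·11.0000

Σ|X[k]|² = N·Σ|x[n]|² = 5·11.0000 = 55.0000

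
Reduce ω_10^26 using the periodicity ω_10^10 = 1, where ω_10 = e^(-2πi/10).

Since ω_10^10 = 1, powers reduce modulo 10.
26 mod 10 = 6
So ω_10^26 = ω_10^6 = e^(-2πi·6/10)

ω_10^26 = ω_10^6 = -0.8090+0.5878i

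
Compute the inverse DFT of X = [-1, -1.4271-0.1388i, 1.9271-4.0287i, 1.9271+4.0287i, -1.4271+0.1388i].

x[n] = (1/5) Σ(k=0 to 4) X[k] · e^(2πikn/5)

Computing each x[n]:
x[0] = 0
x[1] = 0
x[2] = -1
x[3] = 2
x[4] = -2

x = [0, 0, -1, 2, -2]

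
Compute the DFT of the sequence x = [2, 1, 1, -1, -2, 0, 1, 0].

X[k] = Σ(n=0 to 7) x[n] · ω_8^(nk)
where ω_8 = e^(-2πi/8)

Computing each X[k]:
X[0] = 2
X[1] = 5.4142
X[2] = -2-2i
X[3] = 2.5858
X[4] = 2
X[5] = 2.5858
X[6] = -2+2i
X[7] = 5.4142

X = [2, 5.4142, -2-2i, 2.5858, 2, 2.5858, -2+2i, 5.4142]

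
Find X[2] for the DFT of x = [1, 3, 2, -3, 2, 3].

X[2] = Σ(n=0 to 5) x[n] · ω_6^(2n) where ω_6 = e^(-2πi/6)
= (1)·ω_6^0 + (3)·ω_6^2 + (2)·ω_6^4 + (-3)·ω_6^6 + (2)·ω_6^8 + (3)·ω_6^10

X[2] = -7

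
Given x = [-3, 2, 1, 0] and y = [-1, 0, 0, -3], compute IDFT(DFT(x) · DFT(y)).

(x ⊛ y)[n] = Σ(m=0 to 3) x[m] · y[(n-m) mod 4]

Computing each output sample:
(x ⊛ y)[0] = -3
(x ⊛ y)[1] = -5
(x ⊛ y)[2] = -1
(x ⊛ y)[3] = 9

x ⊛ y = [-3, -5, -1, 9]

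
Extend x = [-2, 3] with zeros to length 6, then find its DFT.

Original 2-point DFT: [1, -5]
Zero-padded 6-point DFT provides frequency interpolation.

DFT_6([x, 0, ...]) = [1, -0.5000-2.5981i, -3.5000-2.5981i, -5, -3.5000+2.5981i, -0.5000+2.5981i]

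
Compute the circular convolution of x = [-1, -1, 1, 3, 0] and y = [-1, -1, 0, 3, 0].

(x ⊛ y)[n] = Σ(m=0 to 4) x[m] · y[(n-m) mod 5]

Computing each output sample:
(x ⊛ y)[0] = 4
(x ⊛ y)[1] = 11
(x ⊛ y)[2] = 0
(x ⊛ y)[3] = -7
(x ⊛ y)[4] = -6

x ⊛ y = [4, 11, 0, -7, -6]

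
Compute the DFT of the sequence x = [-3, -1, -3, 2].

X[k] = Σ(n=0 to 3) x[n] · ω_4^(nk)
where ω_4 = e^(-2πi/4)

Computing each X[k]:
X[0] = -5
X[1] = 3i
X[2] = -7
X[3] = -3i

X = [-5, 3i, -7, -3i]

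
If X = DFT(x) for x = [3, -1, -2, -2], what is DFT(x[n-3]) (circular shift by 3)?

Time shift by 3: X_shifted[k] = ω_4^(3k) · X[k]
Shifted x = [-1, -2, -2, 3]

DFT(x[n-3]) = [-2, 1+5i, -4, 1-5i]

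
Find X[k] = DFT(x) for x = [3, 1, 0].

X[k] = Σ(n=0 to 2) x[n] · ω_3^(nk)
where ω_3 = e^(-2πi/3)

Computing each X[k]:
X[0] = 4
X[1] = 2.5000-0.8660i
X[2] = 2.5000+0.8660i

X = [4, 2.5000-0.8660i, 2.5000+0.8660i]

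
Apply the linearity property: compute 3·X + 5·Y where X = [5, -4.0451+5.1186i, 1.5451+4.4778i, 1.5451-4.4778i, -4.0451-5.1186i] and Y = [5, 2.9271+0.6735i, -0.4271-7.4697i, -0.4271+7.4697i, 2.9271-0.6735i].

By linearity: DFT(3x + 5y) = 3·DFT(x) + 5·DFT(y)
= 3·[5, -4.0451+5.1186i, 1.5451+4.4778i, 1.5451-4.4778i, -4.0451-5.1186i] + 5·[5, 2.9271+0.6735i, -0.4271-7.4697i, -0.4271+7.4697i, 2.9271-0.6735i]

Computing element-wise:
Z[0] = 3·(5) + 5·(5) = 40
Z[1] = 3·(-4.0451+5.1186i) + 5·(2.9271+0.6735i) = 2.5002+18.7233i
Z[2] = 3·(1.5451+4.4778i) + 5·(-0.4271-7.4697i) = 2.4998-23.9151i
Z[3] = 3·(1.5451-4.4778i) + 5·(-0.4271+7.4697i) = 2.4998+23.9151i
Z[4] = 3·(-4.0451-5.1186i) + 5·(2.9271-0.6735i) = 2.5002-18.7233i

DFT(3x + 5y) = 3·X + 5·Y = [40, 2.5002+18.7233i, 2.4998-23.9151i, 2.4998+23.9151i, 2.5002-18.7233i]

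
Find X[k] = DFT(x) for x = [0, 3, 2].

X[k] = Σ(n=0 to 2) x[n] · ω_3^(nk)
where ω_3 = e^(-2πi/3)

Computing each X[k]:
X[0] = 5
X[1] = -2.5000-0.8660i
X[2] = -2.5000+0.8660i

X = [5, -2.5000-0.8660i, -2.5000+0.8660i]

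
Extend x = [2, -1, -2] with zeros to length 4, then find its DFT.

Original 3-point DFT: [-1, 3.5000-0.8660i, 3.5000+0.8660i]
Zero-padded 4-point DFT provides frequency interpolation.

DFT_4([x, 0, ...]) = [-1, 4+1i, 1, 4-1i]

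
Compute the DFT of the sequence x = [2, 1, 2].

X[k] = Σ(n=0 to 2) x[n] · ω_3^(nk)
where ω_3 = e^(-2πi/3)

Computing each X[k]:
X[0] = 5
X[1] = 0.5000+0.8660i
X[2] = 0.5000-0.8660i

X = [5, 0.5000+0.8660i, 0.5000-0.8660i]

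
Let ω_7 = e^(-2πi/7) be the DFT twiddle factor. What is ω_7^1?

ω_7^1 = e^(-2πi·1/7)
= cos(-2π·1/7) + i·sin(-2π·1/7)
= cos(-2π/7) + i·sin(-2π/7)

ω_7^1 = cos(-2π/7) + i·sin(-2π/7) = 0.6235-0.7818i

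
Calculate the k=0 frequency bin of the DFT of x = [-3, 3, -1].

X[0] = Σ(n=0 to 2) x[n] · ω_3^0 = Σ x[n]
= (-3) + (3) + (-1)

X[0] = -1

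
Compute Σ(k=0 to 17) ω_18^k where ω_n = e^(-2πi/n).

Sum of all nth roots of unity equals 0 for n > 1 (geometric series with r ≠ 1).

0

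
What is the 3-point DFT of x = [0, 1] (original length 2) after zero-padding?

Original 2-point DFT: [1, -1]
Zero-padded 3-point DFT provides frequency interpolation.

DFT_3([x, 0, ...]) = [1, -0.5000-0.8660i, -0.5000+0.8660i]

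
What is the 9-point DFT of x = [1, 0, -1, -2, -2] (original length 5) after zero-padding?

Original 5-point DFT: [-4, 2.8090-2.4899i, 1.6910-0.2245i, 1.6910+0.2245i, 2.8090+2.4899i]
Zero-padded 9-point DFT provides frequency interpolation.

DFT_9([x, 0, ...]) = [-4, 3.7057+3.4009i, 1.4076-2.6756i, 0.5000+0.8660i, 0.8867-0.8804i, 0.8867+0.8804i, 0.5000-0.8660i, 1.4076+2.6756i, 3.7057-3.4009i]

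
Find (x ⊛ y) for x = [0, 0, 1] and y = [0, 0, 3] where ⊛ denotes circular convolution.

(x ⊛ y)[n] = Σ(m=0 to 2) x[m] · y[(n-m) mod 3]

Computing each output sample:
(x ⊛ y)[0] = 0
(x ⊛ y)[1] = 3
(x ⊛ y)[2] = 0

x ⊛ y = [0, 3, 0]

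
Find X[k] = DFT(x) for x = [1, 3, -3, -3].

X[k] = Σ(n=0 to 3) x[n] · ω_4^(nk)
where ω_4 = e^(-2πi/4)

Computing each X[k]:
X[0] = -2
X[1] = 4-6i
X[2] = -2
X[3] = 4+6i

X = [-2, 4-6i, -2, 4+6i]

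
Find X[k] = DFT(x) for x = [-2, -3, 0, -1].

X[k] = Σ(n=0 to 3) x[n] · ω_4^(nk)
where ω_4 = e^(-2πi/4)

Computing each X[k]:
X[0] = -6
X[1] = -2+2i
X[2] = 2
X[3] = -2-2i

X = [-6, -2+2i, 2, -2-2i]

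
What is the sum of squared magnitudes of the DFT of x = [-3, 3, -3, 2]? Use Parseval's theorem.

Parseval: Σ|x[n]|² = (1/N)Σ|X[k]|², so Σ|X[k]|² = N·Σ|x[n]|² = 4·31.0000

Σ|X[k]|² = N·Σ|x[n]|² = 4·31.0000 = 124.0000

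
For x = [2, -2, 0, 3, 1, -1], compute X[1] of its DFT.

X[1] = Σ(n=0 to 5) x[n] · ω_6^(1n) where ω_6 = e^(-2πi/6)
= (2)·ω_6^0 + (-2)·ω_6^1 + (0)·ω_6^2 + (3)·ω_6^3 + (1)·ω_6^4 + (-1)·ω_6^5

X[1] = -3.0000+1.7321i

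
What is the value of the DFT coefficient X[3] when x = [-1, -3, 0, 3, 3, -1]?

X[3] = Σ(n=0 to 5) x[n] · ω_6^(3n) where ω_6 = e^(-2πi/6)
= (-1)·ω_6^0 + (-3)·ω_6^3 + (0)·ω_6^6 + (3)·ω_6^9 + (3)·ω_6^12 + (-1)·ω_6^15

X[3] = 3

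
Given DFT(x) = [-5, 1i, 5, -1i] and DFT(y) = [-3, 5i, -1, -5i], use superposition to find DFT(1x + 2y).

By linearity: DFT(1x + 2y) = 1·DFT(x) + 2·DFT(y)
= 1·[-5, 1i, 5, -1i] + 2·[-3, 5i, -1, -5i]

Computing element-wise:
Z[0] = 1·(-5) + 2·(-3) = -11
Z[1] = 1·(1i) + 2·(5i) = 11i
Z[2] = 1·(5) + 2·(-1) = 3
Z[3] = 1·(-1i) + 2·(-5i) = -11i

DFT(1x + 2y) = 1·X + 2·Y = [-11, 11i, 3, -11i]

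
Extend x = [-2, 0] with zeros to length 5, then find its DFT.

Original 2-point DFT: [-2, -2]
Zero-padded 5-point DFT provides frequency interpolation.

DFT_5([x, 0, ...]) = [-2, -2, -2, -2, -2]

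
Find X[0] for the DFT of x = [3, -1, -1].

X[0] = Σ(n=0 to 2) x[n] · ω_3^0 = Σ x[n]
= (3) + (-1) + (-1)

X[0] = 1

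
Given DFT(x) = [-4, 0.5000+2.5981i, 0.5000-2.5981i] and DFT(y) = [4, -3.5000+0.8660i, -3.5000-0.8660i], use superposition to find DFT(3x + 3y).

By linearity: DFT(3x + 3y) = 3·DFT(x) + 3·DFT(y)
= 3·[-4, 0.5000+2.5981i, 0.5000-2.5981i] + 3·[4, -3.5000+0.8660i, -3.5000-0.8660i]

Computing element-wise:
Z[0] = 3·(-4) + 3·(4) = 0
Z[1] = 3·(0.5000+2.5981i) + 3·(-3.5000+0.8660i) = -9.0000+10.3923i
Z[2] = 3·(0.5000-2.5981i) + 3·(-3.5000-0.8660i) = -9.0000-10.3923i

DFT(3x + 3y) = 3·X + 3·Y = [0, -9.0000+10.3923i, -9.0000-10.3923i]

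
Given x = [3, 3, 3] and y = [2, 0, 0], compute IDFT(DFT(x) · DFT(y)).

(x ⊛ y)[n] = Σ(m=0 to 2) x[m] · y[(n-m) mod 3]

Computing each output sample:
(x ⊛ y)[0] = 6
(x ⊛ y)[1] = 6
(x ⊛ y)[2] = 6

x ⊛ y = [6, 6, 6]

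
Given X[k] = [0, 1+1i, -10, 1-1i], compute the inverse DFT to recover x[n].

x[n] = (1/4) Σ(k=0 to 3) X[k] · e^(2πikn/4)

Computing each x[n]:
x[0] = -2
x[1] = 2
x[2] = -3
x[3] = 3

x = [-2, 2, -3, 3]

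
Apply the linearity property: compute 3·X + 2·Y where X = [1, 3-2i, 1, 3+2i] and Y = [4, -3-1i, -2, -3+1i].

By linearity: DFT(3x + 2y) = 3·DFT(x) + 2·DFT(y)
= 3·[1, 3-2i, 1, 3+2i] + 2·[4, -3-1i, -2, -3+1i]

Computing element-wise:
Z[0] = 3·(1) + 2·(4) = 11
Z[1] = 3·(3-2i) + 2·(-3-1i) = 3-8i
Z[2] = 3·(1) + 2·(-2) = -1
Z[3] = 3·(3+2i) + 2·(-3+1i) = 3+8i

DFT(3x + 2y) = 3·X + 2·Y = [11, 3-8i, -1, 3+8i]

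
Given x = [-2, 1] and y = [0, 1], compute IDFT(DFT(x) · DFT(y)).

(x ⊛ y)[n] = Σ(m=0 to 1) x[m] · y[(n-m) mod 2]

Computing each output sample:
(x ⊛ y)[0] = 1
(x ⊛ y)[1] = -2

x ⊛ y = [1, -2]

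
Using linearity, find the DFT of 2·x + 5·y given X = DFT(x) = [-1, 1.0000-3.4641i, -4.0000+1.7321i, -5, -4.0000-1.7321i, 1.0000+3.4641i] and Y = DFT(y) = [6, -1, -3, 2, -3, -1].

By linearity: DFT(2x + 5y) = 2·DFT(x) + 5·DFT(y)
= 2·[-1, 1.0000-3.4641i, -4.0000+1.7321i, -5, -4.0000-1.7321i, 1.0000+3.4641i] + 5·[6, -1, -3, 2, -3, -1]

Computing element-wise:
Z[0] = 2·(-1) + 5·(6) = 28
Z[1] = 2·(1.0000-3.4641i) + 5·(-1) = -3.0000-6.9282i
Z[2] = 2·(-4.0000+1.7321i) + 5·(-3) = -23.0000+3.4642i
Z[3] = 2·(-5) + 5·(2) = 0
Z[4] = 2·(-4.0000-1.7321i) + 5·(-3) = -23.0000-3.4642i
Z[5] = 2·(1.0000+3.4641i) + 5·(-1) = -3.0000+6.9282i

DFT(2x + 5y) = 2·X + 5·Y = [28, -3.0000-6.9282i, -23.0000+3.4642i, 0, -23.0000-3.4642i, -3.0000+6.9282i]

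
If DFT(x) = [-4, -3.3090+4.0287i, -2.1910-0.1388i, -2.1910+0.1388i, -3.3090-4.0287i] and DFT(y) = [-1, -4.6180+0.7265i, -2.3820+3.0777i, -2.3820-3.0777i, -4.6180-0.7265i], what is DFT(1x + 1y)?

By linearity: DFT(1x + 1y) = 1·DFT(x) + 1·DFT(y)
= 1·[-4, -3.3090+4.0287i, -2.1910-0.1388i, -2.1910+0.1388i, -3.3090-4.0287i] + 1·[-1, -4.6180+0.7265i, -2.3820+3.0777i, -2.3820-3.0777i, -4.6180-0.7265i]

Computing element-wise:
Z[0] = 1·(-4) + 1·(-1) = -5
Z[1] = 1·(-3.3090+4.0287i) + 1·(-4.6180+0.7265i) = -7.9270+4.7552i
Z[2] = 1·(-2.1910-0.1388i) + 1·(-2.3820+3.0777i) = -4.5730+2.9389i
Z[3] = 1·(-2.1910+0.1388i) + 1·(-2.3820-3.0777i) = -4.5730-2.9389i
Z[4] = 1·(-3.3090-4.0287i) + 1·(-4.6180-0.7265i) = -7.9270-4.7552i

DFT(1x + 1y) = 1·X + 1·Y = [-5, -7.9270+4.7552i, -4.5730+2.9389i, -4.5730-2.9389i, -7.9270-4.7552i]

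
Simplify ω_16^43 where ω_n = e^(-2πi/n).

Since ω_16^16 = 1, powers reduce modulo 16.
43 mod 16 = 11
So ω_16^43 = ω_16^11 = e^(-2πi·11/16)

ω_16^43 = ω_16^11 = -0.3827+0.9239i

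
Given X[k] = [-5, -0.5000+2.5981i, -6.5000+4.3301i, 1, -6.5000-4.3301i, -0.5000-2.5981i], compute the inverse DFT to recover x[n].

x[n] = (1/6) Σ(k=0 to 5) X[k] · e^(2πikn/6)

Computing each x[n]:
x[0] = -3
x[1] = -2
x[2] = 1
x[3] = -3
x[4] = 0
x[5] = 2

x = [-3, -2, 1, -3, 0, 2]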